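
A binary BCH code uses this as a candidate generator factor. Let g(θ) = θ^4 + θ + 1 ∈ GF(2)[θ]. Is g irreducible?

Check for roots in GF(2): g(0) = 1; g(1) = 1.
No roots, so no linear factors.
Monic irreducibles of degree 2 over GF(2): θ^2 + θ + 1.
None of them divide g (all give nonzero remainder).
No irreducible factor of degree ≤ 2 exists, so g is irreducible over GF(2).

Yes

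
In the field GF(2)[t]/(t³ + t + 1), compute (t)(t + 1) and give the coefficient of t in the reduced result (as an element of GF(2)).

1

Multiply in GF(2)[t]: (t)·(t + 1) = t² + t.
Reduced: t² + t.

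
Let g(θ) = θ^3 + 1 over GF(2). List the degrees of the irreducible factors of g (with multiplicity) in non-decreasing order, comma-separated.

1, 2

Roots in GF(2): g(0) = 1; g(1) = 0 → root.
Linear factors from roots: (θ + 1).
Complete factorization: g(θ) = (θ + 1)·(θ^2 + θ + 1).
Factor degrees with multiplicity: 1 + 2 = 3.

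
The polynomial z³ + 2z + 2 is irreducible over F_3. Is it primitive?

Write f(z) = z³ + 2z + 2.
|GF(3^3)^×| = 3^3 − 1 = 26. Prime factorization: 26 = 2·13.
f is primitive ⇔ z has order 26 in GF(3)[z]/(f), i.e. z^(26/q) ≠ 1 for each prime q | 26.
z^(13) mod f = 1
z^(2) mod f = z².
Since z^(13) = 1, the order of z divides 13 < 26; not primitive.

No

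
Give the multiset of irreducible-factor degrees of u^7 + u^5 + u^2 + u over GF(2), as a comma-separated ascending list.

Write g(u) = u^7 + u^5 + u^2 + u.
Roots in GF(2): g(0) = 0 → root; g(1) = 0 → root.
Linear factors from roots: (u), (u + 1).
Complete factorization: g(u) = (u)·(u + 1)·(u^2 + u + 1)·(u^3 + u + 1).
Factor degrees with multiplicity: 1 + 1 + 2 + 3 = 7.

1, 1, 2, 3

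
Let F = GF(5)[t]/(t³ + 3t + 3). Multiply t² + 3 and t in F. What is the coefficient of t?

0

Multiply in GF(5)[t]: (t² + 3)·(t) = t³ + 3t.
Reduce using t³ ≡ 2t + 2 (mod t³ + 3t + 3).
Reduced: 2.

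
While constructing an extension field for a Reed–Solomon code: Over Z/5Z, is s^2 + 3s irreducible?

Write m(s) = s^2 + 3s.
Check for roots in Z/5Z: m(0) = 0 → root; m(1) = 4; m(2) = 0 → root; m(3) = 3; m(4) = 3.
m(0) = 0, so (s) divides m(s); m is reducible.

No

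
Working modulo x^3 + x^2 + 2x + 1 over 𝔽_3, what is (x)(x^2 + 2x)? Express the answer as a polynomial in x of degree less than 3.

Multiply in 𝔽_3[x]: (x)·(x^2 + 2x) = x^3 + 2x^2.
Reduce using x^3 ≡ 2x^2 + x + 2 (mod x^3 + x^2 + 2x + 1).
Reduced: x^2 + x + 2.

x^2 + x + 2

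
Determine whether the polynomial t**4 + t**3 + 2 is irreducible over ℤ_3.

Yes

Write h(t) = t**4 + t**3 + 2.
Check for roots in ℤ_3: h(0) = 2; h(1) = 1; h(2) = 2.
No roots, so no linear factors.
Monic irreducibles of degree 2 over GF(3): t**2 + 1, t**2 + t + 2, t**2 + 2t + 2.
None of them divide h (all give nonzero remainder).
No irreducible factor of degree ≤ 2 exists, so h is irreducible over GF(3).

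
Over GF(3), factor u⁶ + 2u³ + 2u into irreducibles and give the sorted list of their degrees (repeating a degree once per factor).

1, 1, 4

Write f(u) = u⁶ + 2u³ + 2u.
Roots in GF(3): f(0) = 0 → root; f(1) = 2; f(2) = 0 → root.
Linear factors from roots: (u), (u + 1).
Complete factorization: f(u) = (u)·(u + 1)·(u⁴ + 2u³ + u² + u + 2).
Factor degrees with multiplicity: 1 + 1 + 4 = 6.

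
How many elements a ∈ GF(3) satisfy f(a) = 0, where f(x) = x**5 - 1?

1

Evaluate at each of the 3 elements of GF(3):
f(0) = 2; f(1) = 0 → root; f(2) = 1.
Roots: {1}.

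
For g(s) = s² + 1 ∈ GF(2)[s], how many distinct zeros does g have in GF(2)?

Evaluate at each of the 2 elements of GF(2):
g(0) = 1; g(1) = 0 → root.
Roots: {1}.

1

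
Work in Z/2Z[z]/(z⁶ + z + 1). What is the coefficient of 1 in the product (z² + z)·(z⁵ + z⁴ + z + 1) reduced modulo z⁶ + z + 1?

0

Multiply in Z/2Z[z]: (z² + z)·(z⁵ + z⁴ + z + 1) = z⁷ + z⁵ + z³ + z.
Reduce using z⁶ ≡ z + 1 (mod z⁶ + z + 1).
Reduced: z⁵ + z³ + z².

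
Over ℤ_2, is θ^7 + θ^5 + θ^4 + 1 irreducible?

No

Write h(θ) = θ^7 + θ^5 + θ^4 + 1.
Check for roots in ℤ_2: h(0) = 1; h(1) = 0 → root.
h(1) = 0, so (θ − 1) divides h(θ); h is reducible.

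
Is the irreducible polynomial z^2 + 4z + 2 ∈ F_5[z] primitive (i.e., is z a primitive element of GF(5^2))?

Write f(z) = z^2 + 4z + 2.
|GF(5^2)^×| = 5^2 − 1 = 24. Prime factorization: 24 = 2^3·3.
f is primitive ⇔ z has order 24 in GF(5)[z]/(f), i.e. z^(24/q) ≠ 1 for each prime q | 24.
z^(12) mod f = 4.
z^(8) mod f = 2z + 1.
None equal 1, so z has full order 24; f is primitive.

Yes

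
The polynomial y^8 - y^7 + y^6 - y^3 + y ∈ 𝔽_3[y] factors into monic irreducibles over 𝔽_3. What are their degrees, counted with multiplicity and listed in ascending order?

1, 1, 2, 2, 2

Write f(y) = y^8 - y^7 + y^6 - y^3 + y.
Roots in 𝔽_3: f(0) = 0 → root; f(1) = 1; f(2) = 0 → root.
Linear factors from roots: (y), (y + 1).
Complete factorization: f(y) = (y)·(y + 1)·(y^2 + 1)·(y^2 - y - 1)^2.
Factor degrees with multiplicity: 1 + 1 + 2 + 2 + 2 = 8.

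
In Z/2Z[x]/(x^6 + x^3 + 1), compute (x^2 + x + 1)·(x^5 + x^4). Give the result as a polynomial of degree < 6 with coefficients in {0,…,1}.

x

Multiply in Z/2Z[x]: (x^2 + x + 1)·(x^5 + x^4) = x^7 + x^4.
Reduce using x^6 ≡ x^3 + 1 (mod x^6 + x^3 + 1).
Reduced: x.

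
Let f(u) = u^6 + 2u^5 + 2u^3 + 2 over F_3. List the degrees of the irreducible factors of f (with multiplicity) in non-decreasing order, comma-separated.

6

Roots in F_3: f(0) = 2; f(1) = 1; f(2) = 2.
Complete factorization: f(u) = (u^6 + 2u^5 + 2u^3 + 2).
Factor degrees with multiplicity: 6 = 6.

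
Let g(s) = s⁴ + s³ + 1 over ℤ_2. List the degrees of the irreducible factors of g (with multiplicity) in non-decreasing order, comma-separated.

4

Roots in ℤ_2: g(0) = 1; g(1) = 1.
Complete factorization: g(s) = (s⁴ + s³ + 1).
Factor degrees with multiplicity: 4 = 4.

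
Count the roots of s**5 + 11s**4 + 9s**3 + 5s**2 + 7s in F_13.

Write g(s) = s**5 + 11s**4 + 9s**3 + 5s**2 + 7s.
Evaluate at each of the 13 elements of F_13:
g(0) = 0 → root; g(1) = 7; g(2) = 2; g(3) = 0 → root; g(4) = 0 → root; g(5) = 1; g(6) = 5; g(7) = 7; g(8) = 11; g(9) = 7; g(10) = 0 → root; g(11) = 0 → root; g(12) = 12.
Roots: {0, 3, 4, 10, 11}.

5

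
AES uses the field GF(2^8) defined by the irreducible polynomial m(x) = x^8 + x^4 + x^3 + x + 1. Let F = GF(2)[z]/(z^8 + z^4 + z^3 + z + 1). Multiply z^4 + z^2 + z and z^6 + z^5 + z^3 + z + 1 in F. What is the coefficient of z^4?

Multiply in GF(2)[z]: (z^4 + z^2 + z)·(z^6 + z^5 + z^3 + z + 1) = z^10 + z^9 + z^8 + z^7 + z^6 + z^3 + z.
Reduce using z^8 ≡ z^4 + z^3 + z + 1 (mod z^8 + z^4 + z^3 + z + 1).
Reduced: z^7 + z^3 + z + 1.

0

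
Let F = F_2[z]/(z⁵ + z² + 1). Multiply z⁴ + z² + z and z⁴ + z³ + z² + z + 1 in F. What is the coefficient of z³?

Multiply in F_2[z]: (z⁴ + z² + z)·(z⁴ + z³ + z² + z + 1) = z⁸ + z⁷ + z⁵ + z⁴ + z.
Reduce using z⁵ ≡ z² + 1 (mod z⁵ + z² + 1).
Reduced: z³ + z² + z.

1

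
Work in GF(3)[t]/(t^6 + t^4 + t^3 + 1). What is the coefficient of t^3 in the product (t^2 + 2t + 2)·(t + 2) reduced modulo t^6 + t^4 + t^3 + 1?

1

Multiply in GF(3)[t]: (t^2 + 2t + 2)·(t + 2) = t^3 + t^2 + 1.
Reduced: t^3 + t^2 + 1.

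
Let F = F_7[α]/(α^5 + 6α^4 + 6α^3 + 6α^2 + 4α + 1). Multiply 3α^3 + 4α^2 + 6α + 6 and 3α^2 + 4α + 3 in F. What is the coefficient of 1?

2

Multiply in F_7[α]: (3α^3 + 4α^2 + 6α + 6)·(3α^2 + 4α + 3) = 2α^5 + 3α^4 + α^3 + 5α^2 + 4.
Reduce using α^5 ≡ α^4 + α^3 + α^2 + 3α + 6 (mod α^5 + 6α^4 + 6α^3 + 6α^2 + 4α + 1).
Reduced: 5α^4 + 3α^3 + 6α + 2.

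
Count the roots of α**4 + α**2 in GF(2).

2

Write h(α) = α**4 + α**2.
Evaluate at each of the 2 elements of GF(2):
h(0) = 0 → root; h(1) = 0 → root.
Roots: {0, 1}.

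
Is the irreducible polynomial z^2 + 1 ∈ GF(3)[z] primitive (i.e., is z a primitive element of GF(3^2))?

No

Write f(z) = z^2 + 1.
|GF(3^2)^×| = 3^2 − 1 = 8. Prime factorization: 8 = 2^3.
f is primitive ⇔ z has order 8 in GF(3)[z]/(f), i.e. z^(8/q) ≠ 1 for each prime q | 8.
z^(4) mod f = 1
Since z^(4) = 1, the order of z divides 4 < 8; not primitive.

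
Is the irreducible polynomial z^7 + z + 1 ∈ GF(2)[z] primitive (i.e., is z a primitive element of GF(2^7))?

Write f(z) = z^7 + z + 1.
|GF(2^7)^×| = 2^7 − 1 = 127. Prime factorization: 127 = 127.
f is primitive ⇔ z has order 127 in GF(2)[z]/(f), i.e. z^(127/q) ≠ 1 for each prime q | 127.
z^(1) mod f = z.
None equal 1, so z has full order 127; f is primitive.

Yes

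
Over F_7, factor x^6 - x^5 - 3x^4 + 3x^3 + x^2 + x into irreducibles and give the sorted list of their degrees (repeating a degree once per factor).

1, 1, 1, 3

Write h(x) = x^6 - x^5 - 3x^4 + 3x^3 + x^2 + x.
Linear factors from roots: (x), (x - 2), (x - 3).
Complete factorization: h(x) = (x)·(x - 3)·(x - 2)·(x^3 - 3x^2 - 3x - 1).
Factor degrees with multiplicity: 1 + 1 + 1 + 3 = 6.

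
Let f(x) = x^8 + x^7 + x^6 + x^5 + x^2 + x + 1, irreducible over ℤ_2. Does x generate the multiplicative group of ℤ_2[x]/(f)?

|GF(2^8)^×| = 2^8 − 1 = 255. Prime factorization: 255 = 3·5·17.
f is primitive ⇔ x has order 255 in GF(2)[x]/(f), i.e. x^(255/q) ≠ 1 for each prime q | 255.
x^(85) mod f = x^7 + x^2 + 1.
x^(51) mod f = x^6 + x^5 + x^4 + x^3 + x^2 + x.
x^(15) mod f = x^7 + x^6 + x^3 + x^2 + 1.
None equal 1, so x has full order 255; f is primitive.

Yes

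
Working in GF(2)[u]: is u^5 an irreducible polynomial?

Write m(u) = u^5.
Check for roots in GF(2): m(0) = 0 → root; m(1) = 1.
m(0) = 0, so (u) divides m(u); m is reducible.

No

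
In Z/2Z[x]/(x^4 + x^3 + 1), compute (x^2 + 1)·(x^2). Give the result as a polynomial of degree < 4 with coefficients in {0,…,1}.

Multiply in Z/2Z[x]: (x^2 + 1)·(x^2) = x^4 + x^2.
Reduce using x^4 ≡ x^3 + 1 (mod x^4 + x^3 + 1).
Reduced: x^3 + x^2 + 1.

x^3 + x^2 + 1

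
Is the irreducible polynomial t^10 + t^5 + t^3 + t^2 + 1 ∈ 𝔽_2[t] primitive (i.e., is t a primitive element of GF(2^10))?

Yes

Write f(t) = t^10 + t^5 + t^3 + t^2 + 1.
|GF(2^10)^×| = 2^10 − 1 = 1023. Prime factorization: 1023 = 3·11·31.
f is primitive ⇔ t has order 1023 in GF(2)[t]/(f), i.e. t^(1023/q) ≠ 1 for each prime q | 1023.
t^(341) mod f = t^9 + t^7 + t^3 + t + 1.
t^(93) mod f = t^9 + t^8 + t^7 + t^6 + t^4 + 1.
t^(33) mod f = t^7 + t^5 + t^3 + t^2 + t + 1.
None equal 1, so t has full order 1023; f is primitive.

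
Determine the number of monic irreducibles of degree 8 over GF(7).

x^(7^8) − x is the product of all monic irreducibles of degree dividing 8; Möbius inversion gives N = (1/8) Σ μ(8/d)·7^d.
Divisors of 8: 1, 2, 4, 8; μ(8/d) for each: 0, 0, -1, 1.
Σ = − 7^4 + 7^8 = 5762400.
N = 5762400/8 = 720300.

720300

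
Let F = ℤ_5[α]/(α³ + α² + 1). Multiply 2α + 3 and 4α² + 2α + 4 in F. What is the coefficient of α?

4

Multiply in ℤ_5[α]: (2α + 3)·(4α² + 2α + 4) = 3α³ + α² + 4α + 2.
Reduce using α³ ≡ 4α² + 4 (mod α³ + α² + 1).
Reduced: 3α² + 4α + 4.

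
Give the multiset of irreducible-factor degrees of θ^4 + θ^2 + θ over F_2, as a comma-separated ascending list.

Write f(θ) = θ^4 + θ^2 + θ.
Roots in F_2: f(0) = 0 → root; f(1) = 1.
Linear factors from roots: (θ).
Complete factorization: f(θ) = (θ)·(θ^3 + θ + 1).
Factor degrees with multiplicity: 1 + 3 = 4.

1, 3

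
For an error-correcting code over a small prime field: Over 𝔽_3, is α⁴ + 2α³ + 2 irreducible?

Write h(α) = α⁴ + 2α³ + 2.
Check for roots in 𝔽_3: h(0) = 2; h(1) = 2; h(2) = 1.
No roots, so no linear factors.
Monic irreducibles of degree 2 over GF(3): α² + 1, α² + α + 2, α² + 2α + 2.
None of them divide h (all give nonzero remainder).
No irreducible factor of degree ≤ 2 exists, so h is irreducible over GF(3).

Yes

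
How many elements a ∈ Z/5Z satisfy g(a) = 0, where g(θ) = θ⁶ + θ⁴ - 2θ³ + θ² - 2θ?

Evaluate at each of the 5 elements of Z/5Z:
g(0) = 0 → root; g(1) = 4; g(2) = 4; g(3) = 4; g(4) = 2.
Roots: {0}.

1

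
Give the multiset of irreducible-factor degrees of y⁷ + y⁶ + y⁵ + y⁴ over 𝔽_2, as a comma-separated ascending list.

1, 1, 1, 1, 1, 1, 1

Write f(y) = y⁷ + y⁶ + y⁵ + y⁴.
Roots in 𝔽_2: f(0) = 0 → root; f(1) = 0 → root.
Linear factors from roots: (y), (y + 1).
Complete factorization: f(y) = (y + 1)^3·(y)^4.
Factor degrees with multiplicity: 1 + 1 + 1 + 1 + 1 + 1 + 1 = 7.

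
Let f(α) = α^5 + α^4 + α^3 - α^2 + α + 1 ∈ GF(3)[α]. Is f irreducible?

Check for roots in GF(3): f(0) = 1; f(1) = 1; f(2) = 1.
No roots, so no linear factors.
Monic irreducibles of degree 2 over GF(3): α^2 + 1, α^2 + α - 1, α^2 - α - 1.
None of them divide f (all give nonzero remainder).
No irreducible factor of degree ≤ 2 exists, so f is irreducible over GF(3).

Yes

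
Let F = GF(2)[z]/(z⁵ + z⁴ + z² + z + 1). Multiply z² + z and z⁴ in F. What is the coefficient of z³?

1

Multiply in GF(2)[z]: (z² + z)·(z⁴) = z⁶ + z⁵.
Reduce using z⁵ ≡ z⁴ + z² + z + 1 (mod z⁵ + z⁴ + z² + z + 1).
Reduced: z³ + z² + z.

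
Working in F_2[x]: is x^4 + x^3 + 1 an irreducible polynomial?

Yes

Write f(x) = x^4 + x^3 + 1.
Check for roots in F_2: f(0) = 1; f(1) = 1.
No roots, so no linear factors.
Monic irreducibles of degree 2 over GF(2): x^2 + x + 1.
None of them divide f (all give nonzero remainder).
No irreducible factor of degree ≤ 2 exists, so f is irreducible over GF(2).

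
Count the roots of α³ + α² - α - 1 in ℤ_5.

2

Write h(α) = α³ + α² - α - 1.
Evaluate at each of the 5 elements of ℤ_5:
h(0) = 4; h(1) = 0 → root; h(2) = 4; h(3) = 2; h(4) = 0 → root.
Roots: {1, 4}.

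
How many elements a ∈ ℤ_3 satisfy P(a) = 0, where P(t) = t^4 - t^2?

Evaluate at each of the 3 elements of ℤ_3:
P(0) = 0 → root; P(1) = 0 → root; P(2) = 0 → root.
Roots: {0, 1, 2}.

3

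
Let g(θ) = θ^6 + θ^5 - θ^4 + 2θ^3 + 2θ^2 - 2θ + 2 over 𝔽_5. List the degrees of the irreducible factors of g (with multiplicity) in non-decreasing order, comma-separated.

Roots in 𝔽_5: g(0) = 2; g(1) = 0 → root; g(2) = 2; g(3) = 4; g(4) = 3.
Linear factors from roots: (θ - 1).
Complete factorization: g(θ) = (θ - 1)^2·(θ^2 - θ + 1)·(θ^2 - θ + 2).
Factor degrees with multiplicity: 1 + 1 + 2 + 2 = 6.

1, 1, 2, 2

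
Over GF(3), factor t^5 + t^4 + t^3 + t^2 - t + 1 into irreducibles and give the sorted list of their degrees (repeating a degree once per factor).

Write h(t) = t^5 + t^4 + t^3 + t^2 - t + 1.
Roots in GF(3): h(0) = 1; h(1) = 1; h(2) = 2.
Complete factorization: h(t) = (t^5 + t^4 + t^3 + t^2 - t + 1).
Factor degrees with multiplicity: 5 = 5.

5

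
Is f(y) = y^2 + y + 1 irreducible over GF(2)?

Yes

Check for roots in GF(2): f(0) = 1; f(1) = 1.
No roots. A degree-2 polynomial over a field with no linear factor is irreducible.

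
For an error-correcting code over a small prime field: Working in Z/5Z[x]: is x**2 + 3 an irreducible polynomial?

Yes

Write g(x) = x**2 + 3.
Check for roots in Z/5Z: g(0) = 3; g(1) = 4; g(2) = 2; g(3) = 2; g(4) = 4.
No roots. A degree-2 polynomial over a field with no linear factor is irreducible.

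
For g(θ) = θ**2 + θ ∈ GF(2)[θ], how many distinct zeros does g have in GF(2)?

Evaluate at each of the 2 elements of GF(2):
g(0) = 0 → root; g(1) = 0 → root.
Roots: {0, 1}.

2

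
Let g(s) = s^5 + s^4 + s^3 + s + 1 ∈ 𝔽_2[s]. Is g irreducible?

Yes

Check for roots in 𝔽_2: g(0) = 1; g(1) = 1.
No roots, so no linear factors.
Monic irreducibles of degree 2 over GF(2): s^2 + s + 1.
None of them divide g (all give nonzero remainder).
No irreducible factor of degree ≤ 2 exists, so g is irreducible over GF(2).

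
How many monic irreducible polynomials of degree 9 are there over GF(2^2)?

Gauss's count: N_{4}(9) = (1/9) Σ_{d|9} μ(9/d)·4^d.
Divisors of 9: 1, 3, 9; μ(9/d) for each: 0, -1, 1.
Σ = − 4^3 + 4^9 = 262080.
N = 262080/9 = 29120.

29120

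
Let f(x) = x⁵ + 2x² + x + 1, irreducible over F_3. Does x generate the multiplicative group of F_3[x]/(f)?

Yes

|GF(3^5)^×| = 3^5 − 1 = 242. Prime factorization: 242 = 2·11^2.
f is primitive ⇔ x has order 242 in GF(3)[x]/(f), i.e. x^(242/q) ≠ 1 for each prime q | 242.
x^(121) mod f = 2.
x^(22) mod f = x⁴ + x³ + 2x² + x.
None equal 1, so x has full order 242; f is primitive.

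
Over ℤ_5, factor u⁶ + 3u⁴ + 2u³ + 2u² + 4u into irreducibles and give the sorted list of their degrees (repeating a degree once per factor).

Write g(u) = u⁶ + 3u⁴ + 2u³ + 2u² + 4u.
Roots in ℤ_5: g(0) = 0 → root; g(1) = 2; g(2) = 4; g(3) = 1; g(4) = 0 → root.
Linear factors from roots: (u), (u + 1).
Complete factorization: g(u) = (u)·(u + 1)·(u² + 2)·(u² + 4u + 2).
Factor degrees with multiplicity: 1 + 1 + 2 + 2 = 6.

1, 1, 2, 2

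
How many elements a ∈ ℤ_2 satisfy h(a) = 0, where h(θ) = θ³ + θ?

Evaluate at each of the 2 elements of ℤ_2:
h(0) = 0 → root; h(1) = 0 → root.
Roots: {0, 1}.

2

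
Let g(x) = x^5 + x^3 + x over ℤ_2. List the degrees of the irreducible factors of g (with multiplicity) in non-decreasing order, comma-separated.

1, 2, 2

Roots in ℤ_2: g(0) = 0 → root; g(1) = 1.
Linear factors from roots: (x).
Complete factorization: g(x) = (x)·(x^2 + x + 1)^2.
Factor degrees with multiplicity: 1 + 2 + 2 = 5.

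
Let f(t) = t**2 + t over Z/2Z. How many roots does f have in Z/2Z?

2

Evaluate at each of the 2 elements of Z/2Z:
f(0) = 0 → root; f(1) = 0 → root.
Roots: {0, 1}.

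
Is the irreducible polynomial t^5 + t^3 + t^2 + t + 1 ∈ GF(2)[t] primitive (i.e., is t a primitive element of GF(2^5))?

Yes

Write f(t) = t^5 + t^3 + t^2 + t + 1.
|GF(2^5)^×| = 2^5 − 1 = 31. Prime factorization: 31 = 31.
f is primitive ⇔ t has order 31 in GF(2)[t]/(f), i.e. t^(31/q) ≠ 1 for each prime q | 31.
t^(1) mod f = t.
None equal 1, so t has full order 31; f is primitive.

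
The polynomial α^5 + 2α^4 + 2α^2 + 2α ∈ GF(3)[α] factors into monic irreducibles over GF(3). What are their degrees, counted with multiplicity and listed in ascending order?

1, 2, 2

Write h(α) = α^5 + 2α^4 + 2α^2 + 2α.
Roots in GF(3): h(0) = 0 → root; h(1) = 1; h(2) = 1.
Linear factors from roots: (α).
Complete factorization: h(α) = (α)·(α^2 + 1)·(α^2 + 2α + 2).
Factor degrees with multiplicity: 1 + 2 + 2 = 5.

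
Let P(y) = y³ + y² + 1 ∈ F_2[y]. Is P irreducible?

Check for roots in F_2: P(0) = 1; P(1) = 1.
No roots. A degree-3 polynomial over a field with no linear factor is irreducible.

Yes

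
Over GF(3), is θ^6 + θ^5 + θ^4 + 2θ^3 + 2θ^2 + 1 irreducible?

Write P(θ) = θ^6 + θ^5 + θ^4 + 2θ^3 + 2θ^2 + 1.
Check for roots in GF(3): P(0) = 1; P(1) = 2; P(2) = 2.
No roots, so no linear factors.
Monic irreducibles of degree 2 over GF(3): θ^2 + 1, θ^2 + θ + 2, θ^2 + 2θ + 2.
None of them divide P (all give nonzero remainder).
Degree-3 irreducible divisors: test the 8 monic irreducibles of degree 3 over GF(3).
None of them divide P (all give nonzero remainder).
No irreducible factor of degree ≤ 3 exists, so P is irreducible over GF(3).

Yes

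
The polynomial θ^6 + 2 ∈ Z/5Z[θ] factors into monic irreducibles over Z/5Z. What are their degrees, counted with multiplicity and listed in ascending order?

2, 2, 2

Write f(θ) = θ^6 + 2.
Roots in Z/5Z: f(0) = 2; f(1) = 3; f(2) = 1; f(3) = 1; f(4) = 3.
Complete factorization: f(θ) = (θ^2 + 3)·(θ^2 + 2θ + 3)·(θ^2 + 3θ + 3).
Factor degrees with multiplicity: 2 + 2 + 2 = 6.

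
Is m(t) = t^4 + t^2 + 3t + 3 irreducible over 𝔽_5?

Check for roots in 𝔽_5: m(0) = 3; m(1) = 3; m(2) = 4; m(3) = 2; m(4) = 2.
No roots, so no linear factors.
Degree-2 irreducible divisors: test the 10 monic irreducibles of degree 2 over GF(5).
None of them divide m (all give nonzero remainder).
No irreducible factor of degree ≤ 2 exists, so m is irreducible over GF(5).

Yes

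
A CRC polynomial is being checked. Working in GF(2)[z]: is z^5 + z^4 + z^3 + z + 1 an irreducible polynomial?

Write P(z) = z^5 + z^4 + z^3 + z + 1.
Check for roots in GF(2): P(0) = 1; P(1) = 1.
No roots, so no linear factors.
Monic irreducibles of degree 2 over GF(2): z^2 + z + 1.
None of them divide P (all give nonzero remainder).
No irreducible factor of degree ≤ 2 exists, so P is irreducible over GF(2).

Yes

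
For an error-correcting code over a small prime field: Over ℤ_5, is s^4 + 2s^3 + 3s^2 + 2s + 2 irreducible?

Write g(s) = s^4 + 2s^3 + 3s^2 + 2s + 2.
Check for roots in ℤ_5: g(0) = 2; g(1) = 0 → root; g(2) = 0 → root; g(3) = 0 → root; g(4) = 2.
g(1) = 0, so (s − 1) divides g(s); g is reducible.

No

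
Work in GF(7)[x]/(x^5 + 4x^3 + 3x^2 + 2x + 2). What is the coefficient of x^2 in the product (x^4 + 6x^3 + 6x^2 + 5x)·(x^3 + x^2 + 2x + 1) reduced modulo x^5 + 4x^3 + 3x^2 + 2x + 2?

Multiply in GF(7)[x]: (x^4 + 6x^3 + 6x^2 + 5x)·(x^3 + x^2 + 2x + 1) = x^7 + 3x^4 + 2x^3 + 2x^2 + 5x.
Reduce using x^5 ≡ 3x^3 + 4x^2 + 5x + 5 (mod x^5 + 4x^3 + 3x^2 + 2x + 2).
Reduced: 2x^3 + 5x^2 + 6x + 1.

5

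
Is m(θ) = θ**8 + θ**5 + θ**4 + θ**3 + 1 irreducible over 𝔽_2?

Yes

Check for roots in 𝔽_2: m(0) = 1; m(1) = 1.
No roots, so no linear factors.
Monic irreducibles of degree 2 over GF(2): θ**2 + θ + 1.
None of them divide m (all give nonzero remainder).
Monic irreducibles of degree 3 over GF(2): θ**3 + θ + 1, θ**3 + θ**2 + 1.
None of them divide m (all give nonzero remainder).
Monic irreducibles of degree 4 over GF(2): θ**4 + θ + 1, θ**4 + θ**3 + 1, θ**4 + θ**3 + θ**2 + θ + 1.
None of them divide m (all give nonzero remainder).
No irreducible factor of degree ≤ 4 exists, so m is irreducible over GF(2).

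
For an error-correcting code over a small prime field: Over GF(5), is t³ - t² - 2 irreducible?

Write g(t) = t³ - t² - 2.
Check for roots in GF(5): g(0) = 3; g(1) = 3; g(2) = 2; g(3) = 1; g(4) = 1.
No roots. A degree-3 polynomial over a field with no linear factor is irreducible.

Yes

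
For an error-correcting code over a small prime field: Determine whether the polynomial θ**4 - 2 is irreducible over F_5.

Yes

Write f(θ) = θ**4 - 2.
Check for roots in F_5: f(0) = 3; f(1) = 4; f(2) = 4; f(3) = 4; f(4) = 4.
No roots, so no linear factors.
Degree-2 irreducible divisors: test the 10 monic irreducibles of degree 2 over GF(5).
None of them divide f (all give nonzero remainder).
No irreducible factor of degree ≤ 2 exists, so f is irreducible over GF(5).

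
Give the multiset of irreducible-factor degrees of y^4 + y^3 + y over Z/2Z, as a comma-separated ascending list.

1, 3

Write g(y) = y^4 + y^3 + y.
Roots in Z/2Z: g(0) = 0 → root; g(1) = 1.
Linear factors from roots: (y).
Complete factorization: g(y) = (y)·(y^3 + y^2 + 1).
Factor degrees with multiplicity: 1 + 3 = 4.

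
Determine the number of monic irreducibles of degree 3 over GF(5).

The number of monic irreducibles of degree 3 over GF(5) is (1/3)·Σ_{d∣3} μ(3/d) 5^d.
Divisors of 3: 1, 3; μ(3/d) for each: -1, 1.
Σ = − 5^1 + 5^3 = 120.
N = 120/3 = 40.

40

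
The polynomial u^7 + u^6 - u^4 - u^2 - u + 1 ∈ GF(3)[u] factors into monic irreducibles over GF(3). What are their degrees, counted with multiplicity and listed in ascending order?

Write f(u) = u^7 + u^6 - u^4 - u^2 - u + 1.
Roots in GF(3): f(0) = 1; f(1) = 0 → root; f(2) = 0 → root.
Linear factors from roots: (u - 1), (u + 1).
Complete factorization: f(u) = (u + 1)^2·(u - 1)^2·(u^3 + u^2 - u + 1).
Factor degrees with multiplicity: 1 + 1 + 1 + 1 + 3 = 7.

1, 1, 1, 1, 3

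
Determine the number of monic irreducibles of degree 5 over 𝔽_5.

624

The number of monic irreducibles of degree 5 over GF(5) is (1/5)·Σ_{d∣5} μ(5/d) 5^d.
Divisors of 5: 1, 5; μ(5/d) for each: -1, 1.
Σ = − 5^1 + 5^5 = 3120.
N = 3120/5 = 624.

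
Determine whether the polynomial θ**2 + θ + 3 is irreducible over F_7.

Yes

Write g(θ) = θ**2 + θ + 3.
Check for roots in F_7: g(0) = 3; g(1) = 5; g(2) = 2; g(3) = 1; g(4) = 2; g(5) = 5; g(6) = 3.
No roots. A degree-2 polynomial over a field with no linear factor is irreducible.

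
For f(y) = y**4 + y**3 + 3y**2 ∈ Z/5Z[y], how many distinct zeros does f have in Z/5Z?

3

Evaluate at each of the 5 elements of Z/5Z:
f(0) = 0 → root; f(1) = 0 → root; f(2) = 1; f(3) = 0 → root; f(4) = 3.
Roots: {0, 1, 3}.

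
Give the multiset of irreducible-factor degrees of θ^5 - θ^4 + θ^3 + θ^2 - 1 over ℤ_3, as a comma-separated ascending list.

Write f(θ) = θ^5 - θ^4 + θ^3 + θ^2 - 1.
Roots in ℤ_3: f(0) = 2; f(1) = 1; f(2) = 0 → root.
Linear factors from roots: (θ + 1).
Complete factorization: f(θ) = (θ + 1)·(θ^2 + 1)·(θ^2 + θ - 1).
Factor degrees with multiplicity: 1 + 2 + 2 = 5.

1, 2, 2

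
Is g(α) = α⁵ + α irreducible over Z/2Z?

No

Check for roots in Z/2Z: g(0) = 0 → root; g(1) = 0 → root.
g(0) = 0, so (α) divides g(α); g is reducible.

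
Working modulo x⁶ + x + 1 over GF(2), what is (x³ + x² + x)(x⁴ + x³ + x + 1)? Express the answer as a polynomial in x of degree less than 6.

Multiply in GF(2)[x]: (x³ + x² + x)·(x⁴ + x³ + x + 1) = x⁷ + x.
Reduce using x⁶ ≡ x + 1 (mod x⁶ + x + 1).
Reduced: x².

x^2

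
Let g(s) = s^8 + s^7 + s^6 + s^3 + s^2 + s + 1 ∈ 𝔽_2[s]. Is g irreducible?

Yes

Check for roots in 𝔽_2: g(0) = 1; g(1) = 1.
No roots, so no linear factors.
Monic irreducibles of degree 2 over GF(2): s^2 + s + 1.
None of them divide g (all give nonzero remainder).
Monic irreducibles of degree 3 over GF(2): s^3 + s + 1, s^3 + s^2 + 1.
None of them divide g (all give nonzero remainder).
Monic irreducibles of degree 4 over GF(2): s^4 + s + 1, s^4 + s^3 + 1, s^4 + s^3 + s^2 + s + 1.
None of them divide g (all give nonzero remainder).
No irreducible factor of degree ≤ 4 exists, so g is irreducible over GF(2).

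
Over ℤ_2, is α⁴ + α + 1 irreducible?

Yes

Write g(α) = α⁴ + α + 1.
Check for roots in ℤ_2: g(0) = 1; g(1) = 1.
No roots, so no linear factors.
Monic irreducibles of degree 2 over GF(2): α² + α + 1.
None of them divide g (all give nonzero remainder).
No irreducible factor of degree ≤ 2 exists, so g is irreducible over GF(2).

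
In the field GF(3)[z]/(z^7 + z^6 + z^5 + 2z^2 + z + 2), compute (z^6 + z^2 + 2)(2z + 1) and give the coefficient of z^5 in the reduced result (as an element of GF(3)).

1

Multiply in GF(3)[z]: (z^6 + z^2 + 2)·(2z + 1) = 2z^7 + z^6 + 2z^3 + z^2 + z + 2.
Reduce using z^7 ≡ 2z^6 + 2z^5 + z^2 + 2z + 1 (mod z^7 + z^6 + z^5 + 2z^2 + z + 2).
Reduced: 2z^6 + z^5 + 2z^3 + 2z + 1.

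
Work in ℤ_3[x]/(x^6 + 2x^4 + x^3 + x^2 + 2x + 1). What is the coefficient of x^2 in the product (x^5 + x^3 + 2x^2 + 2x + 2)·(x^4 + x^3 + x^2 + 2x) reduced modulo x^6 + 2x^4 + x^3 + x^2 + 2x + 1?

0

Multiply in ℤ_3[x]: (x^5 + x^3 + 2x^2 + 2x + 2)·(x^4 + x^3 + x^2 + 2x) = x^9 + x^8 + 2x^7 + 2x^6 + 2x^5 + 2x^4 + 2x^3 + x.
Reduce using x^6 ≡ x^4 + 2x^3 + 2x^2 + x + 2 (mod x^6 + 2x^4 + x^3 + x^2 + 2x + 1).
Reduced: x^4 + 1.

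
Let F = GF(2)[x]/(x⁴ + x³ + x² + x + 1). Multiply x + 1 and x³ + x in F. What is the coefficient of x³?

0

Multiply in GF(2)[x]: (x + 1)·(x³ + x) = x⁴ + x³ + x² + x.
Reduce using x⁴ ≡ x³ + x² + x + 1 (mod x⁴ + x³ + x² + x + 1).
Reduced: 1.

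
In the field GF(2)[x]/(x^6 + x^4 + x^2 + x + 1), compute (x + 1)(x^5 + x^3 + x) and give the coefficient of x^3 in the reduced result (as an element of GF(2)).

Multiply in GF(2)[x]: (x + 1)·(x^5 + x^3 + x) = x^6 + x^5 + x^4 + x^3 + x^2 + x.
Reduce using x^6 ≡ x^4 + x^2 + x + 1 (mod x^6 + x^4 + x^2 + x + 1).
Reduced: x^5 + x^3 + 1.

1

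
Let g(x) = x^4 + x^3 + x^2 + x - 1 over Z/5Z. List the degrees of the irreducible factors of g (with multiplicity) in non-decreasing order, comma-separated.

Roots in Z/5Z: g(0) = 4; g(1) = 3; g(2) = 4; g(3) = 4; g(4) = 4.
Complete factorization: g(x) = (x^4 + x^3 + x^2 + x - 1).
Factor degrees with multiplicity: 4 = 4.

4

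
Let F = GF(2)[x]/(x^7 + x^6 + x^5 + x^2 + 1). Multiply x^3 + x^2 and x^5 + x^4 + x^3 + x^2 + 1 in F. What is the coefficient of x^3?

Multiply in GF(2)[x]: (x^3 + x^2)·(x^5 + x^4 + x^3 + x^2 + 1) = x^8 + x^4 + x^3 + x^2.
Reduce using x^7 ≡ x^6 + x^5 + x^2 + 1 (mod x^7 + x^6 + x^5 + x^2 + 1).
Reduced: x^5 + x^4 + x + 1.

0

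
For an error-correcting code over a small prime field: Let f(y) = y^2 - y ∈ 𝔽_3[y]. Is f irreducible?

No

Check for roots in 𝔽_3: f(0) = 0 → root; f(1) = 0 → root; f(2) = 2.
f(0) = 0, so (y) divides f(y); f is reducible.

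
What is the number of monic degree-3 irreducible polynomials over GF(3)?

8

The number of monic irreducibles of degree 3 over GF(3) is (1/3)·Σ_{d∣3} μ(3/d) 3^d.
Divisors of 3: 1, 3; μ(3/d) for each: -1, 1.
Σ = − 3^1 + 3^3 = 24.
N = 24/3 = 8.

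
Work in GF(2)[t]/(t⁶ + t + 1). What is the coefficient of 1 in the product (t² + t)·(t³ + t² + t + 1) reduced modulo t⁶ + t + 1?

Multiply in GF(2)[t]: (t² + t)·(t³ + t² + t + 1) = t⁵ + t.
Reduced: t⁵ + t.

0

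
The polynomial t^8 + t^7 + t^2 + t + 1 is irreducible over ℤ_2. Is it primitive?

Yes

Write f(t) = t^8 + t^7 + t^2 + t + 1.
|GF(2^8)^×| = 2^8 − 1 = 255. Prime factorization: 255 = 3·5·17.
f is primitive ⇔ t has order 255 in GF(2)[t]/(f), i.e. t^(255/q) ≠ 1 for each prime q | 255.
t^(85) mod f = t^7 + t^5 + t^3 + t.
t^(51) mod f = t^6 + t^5 + t^3 + t^2.
t^(15) mod f = t^7 + t^6 + t^5 + t^4 + t^2.
None equal 1, so t has full order 255; f is primitive.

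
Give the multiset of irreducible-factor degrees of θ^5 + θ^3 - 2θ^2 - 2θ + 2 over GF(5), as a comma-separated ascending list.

Write h(θ) = θ^5 + θ^3 - 2θ^2 - 2θ + 2.
Roots in GF(5): h(0) = 2; h(1) = 0 → root; h(2) = 0 → root; h(3) = 3; h(4) = 0 → root.
Linear factors from roots: (θ - 1), (θ - 2), (θ + 1).
Complete factorization: h(θ) = (θ - 2)·(θ - 1)·(θ + 1)^3.
Factor degrees with multiplicity: 1 + 1 + 1 + 1 + 1 = 5.

1, 1, 1, 1, 1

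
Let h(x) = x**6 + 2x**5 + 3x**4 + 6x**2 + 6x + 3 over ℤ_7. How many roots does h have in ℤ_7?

4

Evaluate at each of the 7 elements of ℤ_7:
h(0) = 3; h(1) = 0 → root; h(2) = 5; h(3) = 0 → root; h(4) = 0 → root; h(5) = 0 → root; h(6) = 5.
Roots: {1, 3, 4, 5}.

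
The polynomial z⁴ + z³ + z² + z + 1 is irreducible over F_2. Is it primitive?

No

Write f(z) = z⁴ + z³ + z² + z + 1.
|GF(2^4)^×| = 2^4 − 1 = 15. Prime factorization: 15 = 3·5.
f is primitive ⇔ z has order 15 in GF(2)[z]/(f), i.e. z^(15/q) ≠ 1 for each prime q | 15.
z^(5) mod f = 1
z^(3) mod f = z³.
Since z^(5) = 1, the order of z divides 5 < 15; not primitive.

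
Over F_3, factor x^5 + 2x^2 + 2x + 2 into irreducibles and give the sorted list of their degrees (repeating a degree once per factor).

2, 3

Write h(x) = x^5 + 2x^2 + 2x + 2.
Roots in F_3: h(0) = 2; h(1) = 1; h(2) = 1.
Complete factorization: h(x) = (x^2 + 1)·(x^3 + 2x + 2).
Factor degrees with multiplicity: 2 + 3 = 5.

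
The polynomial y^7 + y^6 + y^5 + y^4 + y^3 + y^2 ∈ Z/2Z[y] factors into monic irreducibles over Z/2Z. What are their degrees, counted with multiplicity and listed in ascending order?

Write f(y) = y^7 + y^6 + y^5 + y^4 + y^3 + y^2.
Roots in Z/2Z: f(0) = 0 → root; f(1) = 0 → root.
Linear factors from roots: (y), (y + 1).
Complete factorization: f(y) = (y + 1)·(y)^2·(y^2 + y + 1)^2.
Factor degrees with multiplicity: 1 + 1 + 1 + 2 + 2 = 7.

1, 1, 1, 2, 2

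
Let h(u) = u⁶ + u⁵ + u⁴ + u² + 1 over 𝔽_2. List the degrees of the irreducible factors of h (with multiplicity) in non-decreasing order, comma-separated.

6

Roots in 𝔽_2: h(0) = 1; h(1) = 1.
Complete factorization: h(u) = (u⁶ + u⁵ + u⁴ + u² + 1).
Factor degrees with multiplicity: 6 = 6.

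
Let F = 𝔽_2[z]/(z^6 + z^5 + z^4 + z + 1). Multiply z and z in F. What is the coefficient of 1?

0

Multiply in 𝔽_2[z]: (z)·(z) = z^2.
Reduced: z^2.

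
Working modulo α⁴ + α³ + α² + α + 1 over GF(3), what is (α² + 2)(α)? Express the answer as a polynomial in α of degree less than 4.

Multiply in GF(3)[α]: (α² + 2)·(α) = α³ + 2α.
Reduced: α³ + 2α.

α^3 + 2α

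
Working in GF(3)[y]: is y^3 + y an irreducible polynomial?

No

Write P(y) = y^3 + y.
Check for roots in GF(3): P(0) = 0 → root; P(1) = 2; P(2) = 1.
P(0) = 0, so (y) divides P(y); P is reducible.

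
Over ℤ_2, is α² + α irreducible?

No

Write P(α) = α² + α.
Check for roots in ℤ_2: P(0) = 0 → root; P(1) = 0 → root.
P(0) = 0, so (α) divides P(α); P is reducible.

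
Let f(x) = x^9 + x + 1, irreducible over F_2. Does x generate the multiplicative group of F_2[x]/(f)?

|GF(2^9)^×| = 2^9 − 1 = 511. Prime factorization: 511 = 7·73.
f is primitive ⇔ x has order 511 in GF(2)[x]/(f), i.e. x^(511/q) ≠ 1 for each prime q | 511.
x^(73) mod f = 1
x^(7) mod f = x^7.
Since x^(73) = 1, the order of x divides 73 < 511; not primitive.

No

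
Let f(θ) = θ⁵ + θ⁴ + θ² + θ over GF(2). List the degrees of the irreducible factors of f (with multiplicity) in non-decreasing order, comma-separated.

Roots in GF(2): f(0) = 0 → root; f(1) = 0 → root.
Linear factors from roots: (θ), (θ + 1).
Complete factorization: f(θ) = (θ)·(θ + 1)^2·(θ² + θ + 1).
Factor degrees with multiplicity: 1 + 1 + 1 + 2 = 5.

1, 1, 1, 2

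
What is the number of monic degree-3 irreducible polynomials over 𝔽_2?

2

Gauss's count: N_{2}(3) = (1/3) Σ_{d|3} μ(3/d)·2^d.
Divisors of 3: 1, 3; μ(3/d) for each: -1, 1.
Σ = − 2^1 + 2^3 = 6.
N = 6/3 = 2.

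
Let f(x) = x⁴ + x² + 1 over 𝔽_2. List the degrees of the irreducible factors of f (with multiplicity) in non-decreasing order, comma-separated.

Roots in 𝔽_2: f(0) = 1; f(1) = 1.
Complete factorization: f(x) = (x² + x + 1)^2.
Factor degrees with multiplicity: 2 + 2 = 4.

2, 2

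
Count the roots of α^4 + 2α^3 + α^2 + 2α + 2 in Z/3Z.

1

Write g(α) = α^4 + 2α^3 + α^2 + 2α + 2.
Evaluate at each of the 3 elements of Z/3Z:
g(0) = 2; g(1) = 2; g(2) = 0 → root.
Roots: {2}.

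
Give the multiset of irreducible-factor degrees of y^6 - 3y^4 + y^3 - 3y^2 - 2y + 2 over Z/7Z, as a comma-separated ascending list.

6

Write g(y) = y^6 - 3y^4 + y^3 - 3y^2 - 2y + 2.
Complete factorization: g(y) = (y^6 - 3y^4 + y^3 - 3y^2 - 2y + 2).
Factor degrees with multiplicity: 6 = 6.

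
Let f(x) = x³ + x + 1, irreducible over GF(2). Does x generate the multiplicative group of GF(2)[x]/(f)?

Yes

|GF(2^3)^×| = 2^3 − 1 = 7. Prime factorization: 7 = 7.
f is primitive ⇔ x has order 7 in GF(2)[x]/(f), i.e. x^(7/q) ≠ 1 for each prime q | 7.
x^(1) mod f = x.
None equal 1, so x has full order 7; f is primitive.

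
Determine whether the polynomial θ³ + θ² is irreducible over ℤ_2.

No

Write h(θ) = θ³ + θ².
Check for roots in ℤ_2: h(0) = 0 → root; h(1) = 0 → root.
h(0) = 0, so (θ) divides h(θ); h is reducible.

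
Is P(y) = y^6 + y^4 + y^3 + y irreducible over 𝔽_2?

No

Check for roots in 𝔽_2: P(0) = 0 → root; P(1) = 0 → root.
P(0) = 0, so (y) divides P(y); P is reducible.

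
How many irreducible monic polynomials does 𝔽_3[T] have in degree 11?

By the necklace-counting formula, N_3(11) = (1/11) Σ_{d|11} μ(11/d)·3^d.
Divisors of 11: 1, 11; μ(11/d) for each: -1, 1.
Σ = − 3^1 + 3^11 = 177144.
N = 177144/11 = 16104.

16104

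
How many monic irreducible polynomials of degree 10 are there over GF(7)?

28245840

x^(7^10) − x is the product of all monic irreducibles of degree dividing 10; Möbius inversion gives N = (1/10) Σ μ(10/d)·7^d.
Divisors of 10: 1, 2, 5, 10; μ(10/d) for each: 1, -1, -1, 1.
Σ = 7^1 − 7^2 − 7^5 + 7^10 = 282458400.
N = 282458400/10 = 28245840.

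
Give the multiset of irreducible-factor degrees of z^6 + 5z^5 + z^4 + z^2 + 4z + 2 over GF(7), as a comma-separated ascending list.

Write f(z) = z^6 + 5z^5 + z^4 + z^2 + 4z + 2.
Linear factors from roots: (z + 6), (z + 3).
Complete factorization: f(z) = (z + 3)·(z + 6)·(z^2 + 4z + 6)·(z^2 + 6z + 3).
Factor degrees with multiplicity: 1 + 1 + 2 + 2 = 6.

1, 1, 2, 2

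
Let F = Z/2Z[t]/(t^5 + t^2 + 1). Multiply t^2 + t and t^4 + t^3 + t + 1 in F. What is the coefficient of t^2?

0

Multiply in Z/2Z[t]: (t^2 + t)·(t^4 + t^3 + t + 1) = t^6 + t^4 + t^3 + t.
Reduce using t^5 ≡ t^2 + 1 (mod t^5 + t^2 + 1).
Reduced: t^4.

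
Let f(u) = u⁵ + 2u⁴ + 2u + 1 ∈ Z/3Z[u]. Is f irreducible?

Check for roots in Z/3Z: f(0) = 1; f(1) = 0 → root; f(2) = 0 → root.
f(1) = 0, so (u − 1) divides f(u); f is reducible.

No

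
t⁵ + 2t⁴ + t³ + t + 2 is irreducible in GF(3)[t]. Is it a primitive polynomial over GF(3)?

Write f(t) = t⁵ + 2t⁴ + t³ + t + 2.
|GF(3^5)^×| = 3^5 − 1 = 242. Prime factorization: 242 = 2·11^2.
f is primitive ⇔ t has order 242 in GF(3)[t]/(f), i.e. t^(242/q) ≠ 1 for each prime q | 242.
t^(121) mod f = 1
t^(22) mod f = t⁴ + t³ + t² + 1.
Since t^(121) = 1, the order of t divides 121 < 242; not primitive.

No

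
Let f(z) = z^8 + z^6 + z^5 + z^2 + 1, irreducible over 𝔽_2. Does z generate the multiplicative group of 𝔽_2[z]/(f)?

Yes

|GF(2^8)^×| = 2^8 − 1 = 255. Prime factorization: 255 = 3·5·17.
f is primitive ⇔ z has order 255 in GF(2)[z]/(f), i.e. z^(255/q) ≠ 1 for each prime q | 255.
z^(85) mod f = z^7 + z^3 + 1.
z^(51) mod f = z^6 + z^5 + 1.
z^(15) mod f = z^7 + z^6 + z^5 + z^4 + z^2 + z + 1.
None equal 1, so z has full order 255; f is primitive.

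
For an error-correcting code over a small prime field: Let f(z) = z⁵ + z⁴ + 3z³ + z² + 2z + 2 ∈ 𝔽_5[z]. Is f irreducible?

No

Check for roots in 𝔽_5: f(0) = 2; f(1) = 0 → root; f(2) = 2; f(3) = 2; f(4) = 3.
f(1) = 0, so (z − 1) divides f(z); f is reducible.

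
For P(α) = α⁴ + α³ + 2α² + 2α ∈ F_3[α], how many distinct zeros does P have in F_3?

Evaluate at each of the 3 elements of F_3:
P(0) = 0 → root; P(1) = 0 → root; P(2) = 0 → root.
Roots: {0, 1, 2}.

3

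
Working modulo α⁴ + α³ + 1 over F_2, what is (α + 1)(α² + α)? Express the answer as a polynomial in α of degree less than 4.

α^3 + α

Multiply in F_2[α]: (α + 1)·(α² + α) = α³ + α.
Reduced: α³ + α.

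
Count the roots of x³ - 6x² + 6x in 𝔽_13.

Write f(x) = x³ - 6x² + 6x.
Evaluate at each of the 13 elements of 𝔽_13:
f(0) = 0 → root; f(1) = 1; f(2) = 9; f(3) = 4; f(4) = 5; f(5) = 5; f(6) = 10; f(7) = 0 → root; f(8) = 7; f(9) = 11; f(10) = 5; f(11) = 8; f(12) = 0 → root.
Roots: {0, 7, 12}.

3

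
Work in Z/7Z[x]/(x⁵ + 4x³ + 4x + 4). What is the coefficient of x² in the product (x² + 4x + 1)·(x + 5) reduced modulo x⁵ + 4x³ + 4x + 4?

2

Multiply in Z/7Z[x]: (x² + 4x + 1)·(x + 5) = x³ + 2x² + 5.
Reduced: x³ + 2x² + 5.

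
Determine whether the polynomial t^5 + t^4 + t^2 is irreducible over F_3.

No

Write m(t) = t^5 + t^4 + t^2.
Check for roots in F_3: m(0) = 0 → root; m(1) = 0 → root; m(2) = 1.
m(0) = 0, so (t) divides m(t); m is reducible.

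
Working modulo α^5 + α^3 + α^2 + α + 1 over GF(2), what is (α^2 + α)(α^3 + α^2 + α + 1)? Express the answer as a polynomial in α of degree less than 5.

Multiply in GF(2)[α]: (α^2 + α)·(α^3 + α^2 + α + 1) = α^5 + α.
Reduce using α^5 ≡ α^3 + α^2 + α + 1 (mod α^5 + α^3 + α^2 + α + 1).
Reduced: α^3 + α^2 + 1.

α^3 + α^2 + 1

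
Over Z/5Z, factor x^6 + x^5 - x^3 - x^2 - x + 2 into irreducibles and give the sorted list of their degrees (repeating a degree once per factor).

1, 2, 3

Write f(x) = x^6 + x^5 - x^3 - x^2 - x + 2.
Roots in Z/5Z: f(0) = 2; f(1) = 1; f(2) = 4; f(3) = 0 → root; f(4) = 3.
Linear factors from roots: (x + 2).
Complete factorization: f(x) = (x + 2)·(x^2 + 2x - 1)·(x^3 + 2x^2 - x - 1).
Factor degrees with multiplicity: 1 + 2 + 3 = 6.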